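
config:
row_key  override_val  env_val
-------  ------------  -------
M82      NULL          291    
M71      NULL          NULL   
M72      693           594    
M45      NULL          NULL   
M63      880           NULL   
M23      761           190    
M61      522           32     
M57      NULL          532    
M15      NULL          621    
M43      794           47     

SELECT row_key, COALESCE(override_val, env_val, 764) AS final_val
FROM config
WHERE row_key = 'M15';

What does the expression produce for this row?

621

row_key = M15: override_val=NULL, env_val=621.
override_val=NULL, env_val=621 → 621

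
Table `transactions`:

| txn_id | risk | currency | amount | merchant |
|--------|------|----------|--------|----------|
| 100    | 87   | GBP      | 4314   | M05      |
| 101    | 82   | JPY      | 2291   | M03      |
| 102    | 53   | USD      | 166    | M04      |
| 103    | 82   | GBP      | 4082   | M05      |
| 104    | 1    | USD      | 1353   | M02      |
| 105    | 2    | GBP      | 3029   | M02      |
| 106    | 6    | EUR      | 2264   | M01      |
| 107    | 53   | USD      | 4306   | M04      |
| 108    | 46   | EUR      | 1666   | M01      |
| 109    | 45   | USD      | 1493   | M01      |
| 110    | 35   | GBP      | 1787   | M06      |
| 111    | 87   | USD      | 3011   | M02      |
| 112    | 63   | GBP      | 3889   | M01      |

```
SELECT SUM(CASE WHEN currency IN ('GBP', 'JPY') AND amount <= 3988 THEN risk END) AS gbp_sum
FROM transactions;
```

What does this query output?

182

txn_id=100: ✗
txn_id=101: ✓ → 82
txn_id=102: ✗
txn_id=103: ✗
txn_id=104: ✗
txn_id=105: ✓ → 2
txn_id=106: ✗
txn_id=107: ✗
txn_id=108: ✗
txn_id=109: ✗
txn_id=110: ✓ → 35
txn_id=111: ✗
txn_id=112: ✓ → 63
gbp_sum = 82 + 2 + 35 + 63 = 182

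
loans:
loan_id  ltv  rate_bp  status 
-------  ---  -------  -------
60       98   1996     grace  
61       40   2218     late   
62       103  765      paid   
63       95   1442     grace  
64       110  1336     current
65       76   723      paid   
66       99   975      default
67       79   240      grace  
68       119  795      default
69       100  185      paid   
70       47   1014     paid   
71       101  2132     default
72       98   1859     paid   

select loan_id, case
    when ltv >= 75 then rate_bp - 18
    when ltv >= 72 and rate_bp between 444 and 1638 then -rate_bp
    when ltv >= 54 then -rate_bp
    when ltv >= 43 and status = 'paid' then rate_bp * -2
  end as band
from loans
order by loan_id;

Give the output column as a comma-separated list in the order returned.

loan_id=60: ltv >= 75 → 1978
loan_id=61: (no match → NULL) → NULL
loan_id=62: ltv >= 75 → 747
loan_id=63: ltv >= 75 → 1424
loan_id=64: ltv >= 75 → 1318
loan_id=65: ltv >= 75 → 705
loan_id=66: ltv >= 75 → 957
loan_id=67: ltv >= 75 → 222
loan_id=68: ltv >= 75 → 777
loan_id=69: ltv >= 75 → 167
loan_id=70: ltv >= 43 and status = 'paid' → -2028
loan_id=71: ltv >= 75 → 2114
loan_id=72: ltv >= 75 → 1841

1978, NULL, 747, 1424, 1318, 705, 957, 222, 777, 167, -2028, 2114, 1841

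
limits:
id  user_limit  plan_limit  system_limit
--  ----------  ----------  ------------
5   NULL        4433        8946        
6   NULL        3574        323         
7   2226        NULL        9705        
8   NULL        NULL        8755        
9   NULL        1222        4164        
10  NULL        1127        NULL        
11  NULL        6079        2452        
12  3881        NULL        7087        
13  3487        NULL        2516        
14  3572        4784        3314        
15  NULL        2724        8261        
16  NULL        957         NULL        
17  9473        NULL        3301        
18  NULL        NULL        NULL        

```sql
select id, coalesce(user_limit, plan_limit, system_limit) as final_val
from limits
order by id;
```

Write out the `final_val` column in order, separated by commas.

4433, 3574, 2226, 8755, 1222, 1127, 6079, 3881, 3487, 3572, 2724, 957, 9473, NULL

id=5: user_limit=NULL, plan_limit=4433 → 4433
id=6: user_limit=NULL, plan_limit=3574 → 3574
id=7: user_limit=2226 → 2226
id=8: user_limit=NULL, plan_limit=NULL, system_limit=8755 → 8755
id=9: user_limit=NULL, plan_limit=1222 → 1222
id=10: user_limit=NULL, plan_limit=1127 → 1127
id=11: user_limit=NULL, plan_limit=6079 → 6079
id=12: user_limit=3881 → 3881
id=13: user_limit=3487 → 3487
id=14: user_limit=3572 → 3572
id=15: user_limit=NULL, plan_limit=2724 → 2724
id=16: user_limit=NULL, plan_limit=957 → 957
id=17: user_limit=9473 → 9473
id=18: user_limit=NULL, plan_limit=NULL, system_limit=NULL (all NULL) → NULL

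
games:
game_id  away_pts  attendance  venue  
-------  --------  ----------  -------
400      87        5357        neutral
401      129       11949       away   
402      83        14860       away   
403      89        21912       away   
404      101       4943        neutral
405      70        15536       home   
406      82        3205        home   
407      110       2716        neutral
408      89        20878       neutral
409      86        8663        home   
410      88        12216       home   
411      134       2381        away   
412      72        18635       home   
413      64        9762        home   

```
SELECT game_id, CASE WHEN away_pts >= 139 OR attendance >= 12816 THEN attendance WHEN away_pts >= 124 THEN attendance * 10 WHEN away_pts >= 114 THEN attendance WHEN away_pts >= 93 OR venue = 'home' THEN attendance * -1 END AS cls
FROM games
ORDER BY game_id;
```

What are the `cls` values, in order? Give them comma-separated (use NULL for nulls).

NULL, 119490, 14860, 21912, -4943, 15536, -3205, -2716, 20878, -8663, -12216, 23810, 18635, -9762

game_id=400: (no match → NULL) → NULL
game_id=401: away_pts >= 124 → 119490
game_id=402: away_pts >= 139 OR attendance >= 12816 → 14860
game_id=403: away_pts >= 139 OR attendance >= 12816 → 21912
game_id=404: away_pts >= 93 OR venue = 'home' → -4943
game_id=405: away_pts >= 139 OR attendance >= 12816 → 15536
game_id=406: away_pts >= 93 OR venue = 'home' → -3205
game_id=407: away_pts >= 93 OR venue = 'home' → -2716
game_id=408: away_pts >= 139 OR attendance >= 12816 → 20878
game_id=409: away_pts >= 93 OR venue = 'home' → -8663
game_id=410: away_pts >= 93 OR venue = 'home' → -12216
game_id=411: away_pts >= 124 → 23810
game_id=412: away_pts >= 139 OR attendance >= 12816 → 18635
game_id=413: away_pts >= 93 OR venue = 'home' → -9762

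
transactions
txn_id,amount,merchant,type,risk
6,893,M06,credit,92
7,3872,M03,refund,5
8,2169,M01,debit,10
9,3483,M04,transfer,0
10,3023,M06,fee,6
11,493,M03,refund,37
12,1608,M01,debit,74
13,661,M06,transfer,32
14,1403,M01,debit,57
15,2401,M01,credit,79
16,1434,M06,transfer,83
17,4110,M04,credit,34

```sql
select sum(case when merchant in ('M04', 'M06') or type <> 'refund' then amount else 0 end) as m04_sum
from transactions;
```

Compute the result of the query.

21185

txn_id=6: ✓ → 893
txn_id=7: ✗
txn_id=8: ✓ → 2169
txn_id=9: ✓ → 3483
txn_id=10: ✓ → 3023
txn_id=11: ✗
txn_id=12: ✓ → 1608
txn_id=13: ✓ → 661
txn_id=14: ✓ → 1403
txn_id=15: ✓ → 2401
txn_id=16: ✓ → 1434
txn_id=17: ✓ → 4110
m04_sum = 893 + 2169 + 3483 + 3023 + 1608 + 661 + 1403 + 2401 + 1434 + 4110 = 21185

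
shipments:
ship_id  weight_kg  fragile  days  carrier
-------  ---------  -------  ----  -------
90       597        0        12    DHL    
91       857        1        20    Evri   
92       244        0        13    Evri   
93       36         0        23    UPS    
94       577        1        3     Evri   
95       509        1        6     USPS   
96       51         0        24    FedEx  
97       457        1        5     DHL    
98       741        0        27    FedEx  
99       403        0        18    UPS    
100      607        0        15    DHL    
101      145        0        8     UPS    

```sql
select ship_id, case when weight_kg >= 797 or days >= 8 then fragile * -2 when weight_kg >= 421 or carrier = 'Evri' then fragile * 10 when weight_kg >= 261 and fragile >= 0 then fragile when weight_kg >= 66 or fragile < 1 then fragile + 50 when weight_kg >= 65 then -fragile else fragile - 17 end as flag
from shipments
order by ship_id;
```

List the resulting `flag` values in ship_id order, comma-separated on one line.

ship_id=90: weight_kg >= 797 or days >= 8 → 0
ship_id=91: weight_kg >= 797 or days >= 8 → -2
ship_id=92: weight_kg >= 797 or days >= 8 → 0
ship_id=93: weight_kg >= 797 or days >= 8 → 0
ship_id=94: weight_kg >= 421 or carrier = 'Evri' → 10
ship_id=95: weight_kg >= 421 or carrier = 'Evri' → 10
ship_id=96: weight_kg >= 797 or days >= 8 → 0
ship_id=97: weight_kg >= 421 or carrier = 'Evri' → 10
ship_id=98: weight_kg >= 797 or days >= 8 → 0
ship_id=99: weight_kg >= 797 or days >= 8 → 0
ship_id=100: weight_kg >= 797 or days >= 8 → 0
ship_id=101: weight_kg >= 797 or days >= 8 → 0

0, -2, 0, 0, 10, 10, 0, 10, 0, 0, 0, 0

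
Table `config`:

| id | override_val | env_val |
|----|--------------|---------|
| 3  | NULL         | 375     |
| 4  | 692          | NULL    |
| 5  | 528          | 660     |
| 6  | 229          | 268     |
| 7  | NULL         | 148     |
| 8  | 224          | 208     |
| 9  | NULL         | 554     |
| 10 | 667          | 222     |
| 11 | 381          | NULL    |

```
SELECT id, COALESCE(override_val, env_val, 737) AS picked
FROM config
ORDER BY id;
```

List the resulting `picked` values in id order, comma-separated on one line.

375, 692, 528, 229, 148, 224, 554, 667, 381

id=3: override_val=NULL, env_val=375 → 375
id=4: override_val=692 → 692
id=5: override_val=528 → 528
id=6: override_val=229 → 229
id=7: override_val=NULL, env_val=148 → 148
id=8: override_val=224 → 224
id=9: override_val=NULL, env_val=554 → 554
id=10: override_val=667 → 667
id=11: override_val=381 → 381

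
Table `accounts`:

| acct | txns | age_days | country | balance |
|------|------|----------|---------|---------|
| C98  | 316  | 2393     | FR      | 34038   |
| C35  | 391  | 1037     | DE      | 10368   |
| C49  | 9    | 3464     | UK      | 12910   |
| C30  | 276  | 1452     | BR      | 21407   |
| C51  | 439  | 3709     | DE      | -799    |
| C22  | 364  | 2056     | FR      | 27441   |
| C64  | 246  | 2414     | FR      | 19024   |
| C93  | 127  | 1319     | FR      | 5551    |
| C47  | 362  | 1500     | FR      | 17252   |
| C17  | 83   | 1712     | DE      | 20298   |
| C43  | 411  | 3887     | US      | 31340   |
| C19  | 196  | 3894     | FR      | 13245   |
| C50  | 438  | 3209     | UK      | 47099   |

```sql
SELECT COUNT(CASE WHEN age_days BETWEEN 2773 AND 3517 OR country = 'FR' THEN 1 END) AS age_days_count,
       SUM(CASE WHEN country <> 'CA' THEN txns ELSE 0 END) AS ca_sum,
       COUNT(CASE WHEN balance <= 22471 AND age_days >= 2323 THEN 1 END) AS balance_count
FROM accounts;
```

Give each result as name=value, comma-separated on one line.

[age_days_count: age_days BETWEEN 2773 AND 3517 OR country = 'FR']
acct=C98: ✓ → 1
acct=C35: ✗
acct=C49: ✓ → 1
acct=C30: ✗
acct=C51: ✗
acct=C22: ✓ → 1
acct=C64: ✓ → 1
acct=C93: ✓ → 1
acct=C47: ✓ → 1
acct=C17: ✗
acct=C43: ✗
acct=C19: ✓ → 1
acct=C50: ✓ → 1
age_days_count = COUNT(1, 1, 1, 1, 1, 1, 1, 1) = 8
—
[ca_sum: country <> 'CA']
acct=C98: ✓ → 316
acct=C35: ✓ → 391
acct=C49: ✓ → 9
acct=C30: ✓ → 276
acct=C51: ✓ → 439
acct=C22: ✓ → 364
acct=C64: ✓ → 246
acct=C93: ✓ → 127
acct=C47: ✓ → 362
acct=C17: ✓ → 83
acct=C43: ✓ → 411
acct=C19: ✓ → 196
acct=C50: ✓ → 438
ca_sum = 316 + 391 + 9 + 276 + 439 + 364 + 246 + 127 + 362 + 83 + 411 + 196 + 438 = 3658
—
[balance_count: balance <= 22471 AND age_days >= 2323]
acct=C98: ✗
acct=C35: ✗
acct=C49: ✓ → 1
acct=C30: ✗
acct=C51: ✓ → 1
acct=C22: ✗
acct=C64: ✓ → 1
acct=C93: ✗
acct=C47: ✗
acct=C17: ✗
acct=C43: ✗
acct=C19: ✓ → 1
acct=C50: ✗
balance_count = COUNT(1, 1, 1, 1) = 4

age_days_count=8, ca_sum=3658, balance_count=4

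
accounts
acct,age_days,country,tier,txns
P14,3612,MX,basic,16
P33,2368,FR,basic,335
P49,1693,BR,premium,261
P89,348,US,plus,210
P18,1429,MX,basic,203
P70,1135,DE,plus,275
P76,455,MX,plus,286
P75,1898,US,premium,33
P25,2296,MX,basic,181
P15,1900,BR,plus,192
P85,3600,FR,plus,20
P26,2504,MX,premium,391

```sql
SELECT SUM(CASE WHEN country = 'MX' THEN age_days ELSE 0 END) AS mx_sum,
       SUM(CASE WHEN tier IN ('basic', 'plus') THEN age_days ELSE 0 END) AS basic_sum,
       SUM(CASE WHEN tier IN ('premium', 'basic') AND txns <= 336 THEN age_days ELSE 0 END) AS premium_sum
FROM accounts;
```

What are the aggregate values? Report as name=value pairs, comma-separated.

mx_sum=10296, basic_sum=17143, premium_sum=13296

[mx_sum: country = 'MX']
acct=P14: ✓ → 3612
acct=P33: ✗
acct=P49: ✗
acct=P89: ✗
acct=P18: ✓ → 1429
acct=P70: ✗
acct=P76: ✓ → 455
acct=P75: ✗
acct=P25: ✓ → 2296
acct=P15: ✗
acct=P85: ✗
acct=P26: ✓ → 2504
mx_sum = 3612 + 1429 + 455 + 2296 + 2504 = 10296
—
[basic_sum: tier IN ('basic', 'plus')]
acct=P14: ✓ → 3612
acct=P33: ✓ → 2368
acct=P49: ✗
acct=P89: ✓ → 348
acct=P18: ✓ → 1429
acct=P70: ✓ → 1135
acct=P76: ✓ → 455
acct=P75: ✗
acct=P25: ✓ → 2296
acct=P15: ✓ → 1900
acct=P85: ✓ → 3600
acct=P26: ✗
basic_sum = 3612 + 2368 + 348 + 1429 + 1135 + 455 + 2296 + 1900 + 3600 = 17143
—
[premium_sum: tier IN ('premium', 'basic') AND txns <= 336]
acct=P14: ✓ → 3612
acct=P33: ✓ → 2368
acct=P49: ✓ → 1693
acct=P89: ✗
acct=P18: ✓ → 1429
acct=P70: ✗
acct=P76: ✗
acct=P75: ✓ → 1898
acct=P25: ✓ → 2296
acct=P15: ✗
acct=P85: ✗
acct=P26: ✗
premium_sum = 3612 + 2368 + 1693 + 1429 + 1898 + 2296 = 13296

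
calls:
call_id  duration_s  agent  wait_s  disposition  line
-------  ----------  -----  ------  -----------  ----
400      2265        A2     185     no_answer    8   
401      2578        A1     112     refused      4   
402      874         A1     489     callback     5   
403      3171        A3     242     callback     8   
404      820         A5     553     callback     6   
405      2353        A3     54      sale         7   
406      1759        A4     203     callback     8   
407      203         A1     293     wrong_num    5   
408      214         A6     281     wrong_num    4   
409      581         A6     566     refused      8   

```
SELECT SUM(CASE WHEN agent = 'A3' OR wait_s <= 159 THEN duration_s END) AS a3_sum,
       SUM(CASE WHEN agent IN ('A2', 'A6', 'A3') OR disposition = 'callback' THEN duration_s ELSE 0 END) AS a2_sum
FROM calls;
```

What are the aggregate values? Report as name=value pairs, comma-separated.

[a3_sum: agent = 'A3' OR wait_s <= 159]
call_id=400: ✗
call_id=401: ✓ → 2578
call_id=402: ✗
call_id=403: ✓ → 3171
call_id=404: ✗
call_id=405: ✓ → 2353
call_id=406: ✗
call_id=407: ✗
call_id=408: ✗
call_id=409: ✗
a3_sum = 2578 + 3171 + 2353 = 8102
—
[a2_sum: agent IN ('A2', 'A6', 'A3') OR disposition = 'callback']
call_id=400: ✓ → 2265
call_id=401: ✗
call_id=402: ✓ → 874
call_id=403: ✓ → 3171
call_id=404: ✓ → 820
call_id=405: ✓ → 2353
call_id=406: ✓ → 1759
call_id=407: ✗
call_id=408: ✓ → 214
call_id=409: ✓ → 581
a2_sum = 2265 + 874 + 3171 + 820 + 2353 + 1759 + 214 + 581 = 12037

a3_sum=8102, a2_sum=12037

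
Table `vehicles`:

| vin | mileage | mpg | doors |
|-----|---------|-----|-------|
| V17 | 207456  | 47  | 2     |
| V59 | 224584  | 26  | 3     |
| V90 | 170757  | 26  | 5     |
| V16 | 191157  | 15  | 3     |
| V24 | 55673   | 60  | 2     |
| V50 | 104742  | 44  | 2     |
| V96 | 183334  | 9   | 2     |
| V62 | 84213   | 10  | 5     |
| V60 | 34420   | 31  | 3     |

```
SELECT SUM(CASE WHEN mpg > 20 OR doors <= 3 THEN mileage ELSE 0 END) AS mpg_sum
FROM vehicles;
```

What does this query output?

1172123

vin=V17: ✓ → 207456
vin=V59: ✓ → 224584
vin=V90: ✓ → 170757
vin=V16: ✓ → 191157
vin=V24: ✓ → 55673
vin=V50: ✓ → 104742
vin=V96: ✓ → 183334
vin=V62: ✗
vin=V60: ✓ → 34420
mpg_sum = 207456 + 224584 + 170757 + 191157 + 55673 + 104742 + 183334 + 34420 = 1172123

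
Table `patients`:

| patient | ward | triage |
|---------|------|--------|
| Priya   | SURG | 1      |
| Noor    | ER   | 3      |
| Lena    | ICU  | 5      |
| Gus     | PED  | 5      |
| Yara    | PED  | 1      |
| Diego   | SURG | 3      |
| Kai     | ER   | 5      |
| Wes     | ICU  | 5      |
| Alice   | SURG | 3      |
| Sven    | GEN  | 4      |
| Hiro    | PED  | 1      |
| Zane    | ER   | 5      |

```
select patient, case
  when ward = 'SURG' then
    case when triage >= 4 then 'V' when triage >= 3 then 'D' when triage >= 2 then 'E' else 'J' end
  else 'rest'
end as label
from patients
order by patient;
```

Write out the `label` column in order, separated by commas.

patient=Alice: ward='SURG' → inner[triage >= 3] → D
patient=Diego: ward='SURG' → inner[triage >= 3] → D
patient=Gus: ward='PED' → outer ELSE → rest
patient=Hiro: ward='PED' → outer ELSE → rest
patient=Kai: ward='ER' → outer ELSE → rest
patient=Lena: ward='ICU' → outer ELSE → rest
patient=Noor: ward='ER' → outer ELSE → rest
patient=Priya: ward='SURG' → inner[ELSE] → J
patient=Sven: ward='GEN' → outer ELSE → rest
patient=Wes: ward='ICU' → outer ELSE → rest
patient=Yara: ward='PED' → outer ELSE → rest
patient=Zane: ward='ER' → outer ELSE → rest

D, D, rest, rest, rest, rest, rest, J, rest, rest, rest, rest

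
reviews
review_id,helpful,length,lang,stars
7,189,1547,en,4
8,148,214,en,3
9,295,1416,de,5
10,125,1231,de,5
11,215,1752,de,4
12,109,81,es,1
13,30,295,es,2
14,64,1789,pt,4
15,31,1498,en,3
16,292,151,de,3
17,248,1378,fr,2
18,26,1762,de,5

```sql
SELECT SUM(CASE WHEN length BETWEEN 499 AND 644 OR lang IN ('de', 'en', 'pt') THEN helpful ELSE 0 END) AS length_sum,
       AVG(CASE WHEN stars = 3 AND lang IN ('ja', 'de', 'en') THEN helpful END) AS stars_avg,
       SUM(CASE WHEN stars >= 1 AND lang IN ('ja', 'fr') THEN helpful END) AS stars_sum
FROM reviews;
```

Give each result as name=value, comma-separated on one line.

[length_sum: length BETWEEN 499 AND 644 OR lang IN ('de', 'en', 'pt')]
review_id=7: ✓ → 189
review_id=8: ✓ → 148
review_id=9: ✓ → 295
review_id=10: ✓ → 125
review_id=11: ✓ → 215
review_id=12: ✗
review_id=13: ✗
review_id=14: ✓ → 64
review_id=15: ✓ → 31
review_id=16: ✓ → 292
review_id=17: ✗
review_id=18: ✓ → 26
length_sum = 189 + 148 + 295 + 125 + 215 + 64 + 31 + 292 + 26 = 1385
—
[stars_avg: stars = 3 AND lang IN ('ja', 'de', 'en')]
review_id=7: ✗
review_id=8: ✓ → 148
review_id=9: ✗
review_id=10: ✗
review_id=11: ✗
review_id=12: ✗
review_id=13: ✗
review_id=14: ✗
review_id=15: ✓ → 31
review_id=16: ✓ → 292
review_id=17: ✗
review_id=18: ✗
stars_avg = (148 + 31 + 292) / 3 = 157
—
[stars_sum: stars >= 1 AND lang IN ('ja', 'fr')]
review_id=7: ✗
review_id=8: ✗
review_id=9: ✗
review_id=10: ✗
review_id=11: ✗
review_id=12: ✗
review_id=13: ✗
review_id=14: ✗
review_id=15: ✗
review_id=16: ✗
review_id=17: ✓ → 248
review_id=18: ✗
stars_sum = 248

length_sum=1385, stars_avg=157, stars_sum=248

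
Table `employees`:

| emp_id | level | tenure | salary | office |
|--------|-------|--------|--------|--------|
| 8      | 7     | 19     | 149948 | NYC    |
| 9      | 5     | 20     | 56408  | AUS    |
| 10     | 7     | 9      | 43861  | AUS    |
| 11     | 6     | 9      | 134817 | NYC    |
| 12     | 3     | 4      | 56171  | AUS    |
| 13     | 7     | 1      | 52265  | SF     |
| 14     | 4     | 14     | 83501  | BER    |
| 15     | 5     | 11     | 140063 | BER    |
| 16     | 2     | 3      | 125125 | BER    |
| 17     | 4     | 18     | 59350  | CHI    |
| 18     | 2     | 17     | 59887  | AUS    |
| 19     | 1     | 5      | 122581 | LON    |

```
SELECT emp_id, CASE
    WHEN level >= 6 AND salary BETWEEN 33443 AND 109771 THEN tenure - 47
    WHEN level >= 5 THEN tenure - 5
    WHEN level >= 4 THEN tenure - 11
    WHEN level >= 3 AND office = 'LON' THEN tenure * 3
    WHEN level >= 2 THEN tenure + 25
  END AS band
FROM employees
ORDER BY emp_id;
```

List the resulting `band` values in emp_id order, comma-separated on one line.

14, 15, -38, 4, 29, -46, 3, 6, 28, 7, 42, NULL

emp_id=8: level >= 5 → 14
emp_id=9: level >= 5 → 15
emp_id=10: level >= 6 AND salary BETWEEN 33443 AND 109771 → -38
emp_id=11: level >= 5 → 4
emp_id=12: level >= 2 → 29
emp_id=13: level >= 6 AND salary BETWEEN 33443 AND 109771 → -46
emp_id=14: level >= 4 → 3
emp_id=15: level >= 5 → 6
emp_id=16: level >= 2 → 28
emp_id=17: level >= 4 → 7
emp_id=18: level >= 2 → 42
emp_id=19: (no match → NULL) → NULL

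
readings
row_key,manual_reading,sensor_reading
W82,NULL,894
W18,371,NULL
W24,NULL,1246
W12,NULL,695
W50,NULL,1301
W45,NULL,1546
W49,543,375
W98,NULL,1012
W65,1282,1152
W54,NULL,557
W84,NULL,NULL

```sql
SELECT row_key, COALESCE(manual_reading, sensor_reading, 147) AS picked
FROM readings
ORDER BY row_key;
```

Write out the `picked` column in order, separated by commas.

row_key=W12: manual_reading=NULL, sensor_reading=695 → 695
row_key=W18: manual_reading=371 → 371
row_key=W24: manual_reading=NULL, sensor_reading=1246 → 1246
row_key=W45: manual_reading=NULL, sensor_reading=1546 → 1546
row_key=W49: manual_reading=543 → 543
row_key=W50: manual_reading=NULL, sensor_reading=1301 → 1301
row_key=W54: manual_reading=NULL, sensor_reading=557 → 557
row_key=W65: manual_reading=1282 → 1282
row_key=W82: manual_reading=NULL, sensor_reading=894 → 894
row_key=W84: manual_reading=NULL, sensor_reading=NULL, → literal 147 → 147
row_key=W98: manual_reading=NULL, sensor_reading=1012 → 1012

695, 371, 1246, 1546, 543, 1301, 557, 1282, 894, 147, 1012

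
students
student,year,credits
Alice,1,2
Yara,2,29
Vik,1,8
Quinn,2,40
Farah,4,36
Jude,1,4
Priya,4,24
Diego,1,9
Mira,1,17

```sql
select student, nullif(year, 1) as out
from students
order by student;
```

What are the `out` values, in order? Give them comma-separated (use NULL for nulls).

NULL, NULL, 4, NULL, NULL, 4, 2, NULL, 2

student=Alice: year=1 vs 1: equal → NULL
student=Diego: year=1 vs 1: equal → NULL
student=Farah: year=4 vs 1: differ → 4
student=Jude: year=1 vs 1: equal → NULL
student=Mira: year=1 vs 1: equal → NULL
student=Priya: year=4 vs 1: differ → 4
student=Quinn: year=2 vs 1: differ → 2
student=Vik: year=1 vs 1: equal → NULL
student=Yara: year=2 vs 1: differ → 2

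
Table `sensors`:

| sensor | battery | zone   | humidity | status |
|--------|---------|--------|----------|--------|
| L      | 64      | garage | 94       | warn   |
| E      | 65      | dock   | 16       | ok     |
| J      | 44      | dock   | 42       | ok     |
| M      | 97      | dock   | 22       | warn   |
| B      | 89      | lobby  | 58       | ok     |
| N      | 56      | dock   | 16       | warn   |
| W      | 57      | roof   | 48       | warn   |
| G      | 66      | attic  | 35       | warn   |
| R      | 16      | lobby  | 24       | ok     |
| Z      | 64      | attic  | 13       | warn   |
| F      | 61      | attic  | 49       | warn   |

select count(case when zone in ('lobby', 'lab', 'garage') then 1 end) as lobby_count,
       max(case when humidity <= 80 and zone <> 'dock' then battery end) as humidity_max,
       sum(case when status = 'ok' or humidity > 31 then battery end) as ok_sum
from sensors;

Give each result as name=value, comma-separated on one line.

lobby_count=3, humidity_max=89, ok_sum=462

[lobby_count: zone in ('lobby', 'lab', 'garage')]
sensor=L: ✓ → 1
sensor=E: ✗
sensor=J: ✗
sensor=M: ✗
sensor=B: ✓ → 1
sensor=N: ✗
sensor=W: ✗
sensor=G: ✗
sensor=R: ✓ → 1
sensor=Z: ✗
sensor=F: ✗
lobby_count = COUNT(1, 1, 1) = 3
—
[humidity_max: humidity <= 80 and zone <> 'dock']
sensor=L: ✗
sensor=E: ✗
sensor=J: ✗
sensor=M: ✗
sensor=B: ✓ → 89
sensor=N: ✗
sensor=W: ✓ → 57
sensor=G: ✓ → 66
sensor=R: ✓ → 16
sensor=Z: ✓ → 64
sensor=F: ✓ → 61
humidity_max = MAX(89, 57, 66, 16, 64, 61) = 89
—
[ok_sum: status = 'ok' or humidity > 31]
sensor=L: ✓ → 64
sensor=E: ✓ → 65
sensor=J: ✓ → 44
sensor=M: ✗
sensor=B: ✓ → 89
sensor=N: ✗
sensor=W: ✓ → 57
sensor=G: ✓ → 66
sensor=R: ✓ → 16
sensor=Z: ✗
sensor=F: ✓ → 61
ok_sum = 64 + 65 + 44 + 89 + 57 + 66 + 16 + 61 = 462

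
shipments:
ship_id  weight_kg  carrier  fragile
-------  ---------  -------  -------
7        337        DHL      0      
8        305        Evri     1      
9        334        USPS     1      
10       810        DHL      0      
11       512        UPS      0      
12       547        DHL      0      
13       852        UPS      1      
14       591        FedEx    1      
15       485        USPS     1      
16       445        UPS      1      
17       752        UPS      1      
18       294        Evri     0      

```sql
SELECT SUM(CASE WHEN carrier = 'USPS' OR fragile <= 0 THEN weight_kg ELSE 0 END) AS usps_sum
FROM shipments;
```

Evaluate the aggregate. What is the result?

ship_id=7: ✓ → 337
ship_id=8: ✗
ship_id=9: ✓ → 334
ship_id=10: ✓ → 810
ship_id=11: ✓ → 512
ship_id=12: ✓ → 547
ship_id=13: ✗
ship_id=14: ✗
ship_id=15: ✓ → 485
ship_id=16: ✗
ship_id=17: ✗
ship_id=18: ✓ → 294
usps_sum = 337 + 334 + 810 + 512 + 547 + 485 + 294 = 3319

3319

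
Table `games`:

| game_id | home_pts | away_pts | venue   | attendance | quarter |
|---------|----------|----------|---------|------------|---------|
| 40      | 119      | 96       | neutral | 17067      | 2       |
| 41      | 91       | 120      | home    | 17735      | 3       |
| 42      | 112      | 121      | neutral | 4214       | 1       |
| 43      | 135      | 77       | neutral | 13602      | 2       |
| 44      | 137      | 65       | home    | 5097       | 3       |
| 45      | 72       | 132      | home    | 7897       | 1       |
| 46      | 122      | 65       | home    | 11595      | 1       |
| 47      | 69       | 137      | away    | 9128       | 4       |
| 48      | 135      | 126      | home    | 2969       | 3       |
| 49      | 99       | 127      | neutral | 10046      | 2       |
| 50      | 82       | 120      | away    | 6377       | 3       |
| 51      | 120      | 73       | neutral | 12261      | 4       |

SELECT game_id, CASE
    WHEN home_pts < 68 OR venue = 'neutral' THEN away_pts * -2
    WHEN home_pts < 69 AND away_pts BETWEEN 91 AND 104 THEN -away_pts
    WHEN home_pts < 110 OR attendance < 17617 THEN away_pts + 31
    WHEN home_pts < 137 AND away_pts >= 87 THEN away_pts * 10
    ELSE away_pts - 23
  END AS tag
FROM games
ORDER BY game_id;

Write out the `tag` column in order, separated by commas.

game_id=40: home_pts < 68 OR venue = 'neutral' → -192
game_id=41: home_pts < 110 OR attendance < 17617 → 151
game_id=42: home_pts < 68 OR venue = 'neutral' → -242
game_id=43: home_pts < 68 OR venue = 'neutral' → -154
game_id=44: home_pts < 110 OR attendance < 17617 → 96
game_id=45: home_pts < 110 OR attendance < 17617 → 163
game_id=46: home_pts < 110 OR attendance < 17617 → 96
game_id=47: home_pts < 110 OR attendance < 17617 → 168
game_id=48: home_pts < 110 OR attendance < 17617 → 157
game_id=49: home_pts < 68 OR venue = 'neutral' → -254
game_id=50: home_pts < 110 OR attendance < 17617 → 151
game_id=51: home_pts < 68 OR venue = 'neutral' → -146

-192, 151, -242, -154, 96, 163, 96, 168, 157, -254, 151, -146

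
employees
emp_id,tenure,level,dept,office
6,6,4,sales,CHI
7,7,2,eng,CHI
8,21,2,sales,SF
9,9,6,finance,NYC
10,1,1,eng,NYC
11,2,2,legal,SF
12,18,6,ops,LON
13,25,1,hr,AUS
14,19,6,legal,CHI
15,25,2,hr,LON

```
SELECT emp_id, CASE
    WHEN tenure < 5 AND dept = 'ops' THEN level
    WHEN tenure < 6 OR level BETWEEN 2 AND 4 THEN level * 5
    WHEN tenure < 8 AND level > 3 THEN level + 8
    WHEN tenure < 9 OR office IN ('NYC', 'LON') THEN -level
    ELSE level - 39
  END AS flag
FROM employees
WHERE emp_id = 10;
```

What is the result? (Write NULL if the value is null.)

5

emp_id = 10: tenure=1, level=1, dept=eng, office=NYC.
tenure < 5 AND dept = 'ops' → false
tenure < 6 OR level BETWEEN 2 AND 4 → true → 5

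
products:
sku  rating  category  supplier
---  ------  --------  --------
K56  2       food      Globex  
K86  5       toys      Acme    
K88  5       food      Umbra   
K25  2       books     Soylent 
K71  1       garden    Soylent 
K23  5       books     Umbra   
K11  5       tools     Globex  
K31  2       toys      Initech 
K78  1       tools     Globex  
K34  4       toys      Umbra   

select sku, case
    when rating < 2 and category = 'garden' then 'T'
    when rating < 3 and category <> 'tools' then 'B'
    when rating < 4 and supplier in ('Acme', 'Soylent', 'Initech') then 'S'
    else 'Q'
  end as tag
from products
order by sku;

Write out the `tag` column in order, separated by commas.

sku=K11: ELSE → Q
sku=K23: ELSE → Q
sku=K25: rating < 3 and category <> 'tools' → B
sku=K31: rating < 3 and category <> 'tools' → B
sku=K34: ELSE → Q
sku=K56: rating < 3 and category <> 'tools' → B
sku=K71: rating < 2 and category = 'garden' → T
sku=K78: ELSE → Q
sku=K86: ELSE → Q
sku=K88: ELSE → Q

Q, Q, B, B, Q, B, T, Q, Q, Q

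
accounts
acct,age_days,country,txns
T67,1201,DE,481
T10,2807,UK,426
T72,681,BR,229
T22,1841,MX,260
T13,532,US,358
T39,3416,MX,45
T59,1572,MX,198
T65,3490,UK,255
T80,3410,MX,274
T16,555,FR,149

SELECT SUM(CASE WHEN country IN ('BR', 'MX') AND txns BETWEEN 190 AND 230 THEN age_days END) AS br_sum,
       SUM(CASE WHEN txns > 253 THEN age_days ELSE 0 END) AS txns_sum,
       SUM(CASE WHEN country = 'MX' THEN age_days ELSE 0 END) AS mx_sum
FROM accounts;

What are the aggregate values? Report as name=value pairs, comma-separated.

[br_sum: country IN ('BR', 'MX') AND txns BETWEEN 190 AND 230]
acct=T67: ✗
acct=T10: ✗
acct=T72: ✓ → 681
acct=T22: ✗
acct=T13: ✗
acct=T39: ✗
acct=T59: ✓ → 1572
acct=T65: ✗
acct=T80: ✗
acct=T16: ✗
br_sum = 681 + 1572 = 2253
—
[txns_sum: txns > 253]
acct=T67: ✓ → 1201
acct=T10: ✓ → 2807
acct=T72: ✗
acct=T22: ✓ → 1841
acct=T13: ✓ → 532
acct=T39: ✗
acct=T59: ✗
acct=T65: ✓ → 3490
acct=T80: ✓ → 3410
acct=T16: ✗
txns_sum = 1201 + 2807 + 1841 + 532 + 3490 + 3410 = 13281
—
[mx_sum: country = 'MX']
acct=T67: ✗
acct=T10: ✗
acct=T72: ✗
acct=T22: ✓ → 1841
acct=T13: ✗
acct=T39: ✓ → 3416
acct=T59: ✓ → 1572
acct=T65: ✗
acct=T80: ✓ → 3410
acct=T16: ✗
mx_sum = 1841 + 3416 + 1572 + 3410 = 10239

br_sum=2253, txns_sum=13281, mx_sum=10239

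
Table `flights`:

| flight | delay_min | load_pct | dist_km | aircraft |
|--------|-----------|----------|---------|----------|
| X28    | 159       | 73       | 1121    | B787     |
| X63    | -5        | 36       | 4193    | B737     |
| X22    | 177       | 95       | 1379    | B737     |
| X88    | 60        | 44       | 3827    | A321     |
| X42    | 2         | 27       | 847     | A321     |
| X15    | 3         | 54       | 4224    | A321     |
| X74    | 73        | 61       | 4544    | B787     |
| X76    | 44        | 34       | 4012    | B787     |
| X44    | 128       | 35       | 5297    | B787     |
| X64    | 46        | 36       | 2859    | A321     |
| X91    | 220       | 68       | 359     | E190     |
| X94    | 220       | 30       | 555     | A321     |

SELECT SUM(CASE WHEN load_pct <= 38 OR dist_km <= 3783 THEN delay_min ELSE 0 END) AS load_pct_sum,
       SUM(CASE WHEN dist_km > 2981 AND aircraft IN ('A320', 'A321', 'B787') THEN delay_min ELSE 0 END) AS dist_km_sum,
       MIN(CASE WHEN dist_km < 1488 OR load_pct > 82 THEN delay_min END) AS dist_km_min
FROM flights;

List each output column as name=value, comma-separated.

[load_pct_sum: load_pct <= 38 OR dist_km <= 3783]
flight=X28: ✓ → 159
flight=X63: ✓ → -5
flight=X22: ✓ → 177
flight=X88: ✗
flight=X42: ✓ → 2
flight=X15: ✗
flight=X74: ✗
flight=X76: ✓ → 44
flight=X44: ✓ → 128
flight=X64: ✓ → 46
flight=X91: ✓ → 220
flight=X94: ✓ → 220
load_pct_sum = 159 + -5 + 177 + 2 + 44 + 128 + 46 + 220 + 220 = 991
—
[dist_km_sum: dist_km > 2981 AND aircraft IN ('A320', 'A321', 'B787')]
flight=X28: ✗
flight=X63: ✗
flight=X22: ✗
flight=X88: ✓ → 60
flight=X42: ✗
flight=X15: ✓ → 3
flight=X74: ✓ → 73
flight=X76: ✓ → 44
flight=X44: ✓ → 128
flight=X64: ✗
flight=X91: ✗
flight=X94: ✗
dist_km_sum = 60 + 3 + 73 + 44 + 128 = 308
—
[dist_km_min: dist_km < 1488 OR load_pct > 82]
flight=X28: ✓ → 159
flight=X63: ✗
flight=X22: ✓ → 177
flight=X88: ✗
flight=X42: ✓ → 2
flight=X15: ✗
flight=X74: ✗
flight=X76: ✗
flight=X44: ✗
flight=X64: ✗
flight=X91: ✓ → 220
flight=X94: ✓ → 220
dist_km_min = MIN(159, 177, 2, 220, 220) = 2

load_pct_sum=991, dist_km_sum=308, dist_km_min=2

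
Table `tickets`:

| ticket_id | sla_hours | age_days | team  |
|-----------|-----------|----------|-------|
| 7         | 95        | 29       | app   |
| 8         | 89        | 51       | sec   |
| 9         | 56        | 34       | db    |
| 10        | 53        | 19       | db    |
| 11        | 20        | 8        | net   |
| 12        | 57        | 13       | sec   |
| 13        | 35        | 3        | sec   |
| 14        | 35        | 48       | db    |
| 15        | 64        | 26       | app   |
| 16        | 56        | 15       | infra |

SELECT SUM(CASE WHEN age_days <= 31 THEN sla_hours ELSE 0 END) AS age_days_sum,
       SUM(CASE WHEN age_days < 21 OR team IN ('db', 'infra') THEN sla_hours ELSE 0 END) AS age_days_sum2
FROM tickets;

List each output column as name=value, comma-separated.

[age_days_sum: age_days <= 31]
ticket_id=7: ✓ → 95
ticket_id=8: ✗
ticket_id=9: ✗
ticket_id=10: ✓ → 53
ticket_id=11: ✓ → 20
ticket_id=12: ✓ → 57
ticket_id=13: ✓ → 35
ticket_id=14: ✗
ticket_id=15: ✓ → 64
ticket_id=16: ✓ → 56
age_days_sum = 95 + 53 + 20 + 57 + 35 + 64 + 56 = 380
—
[age_days_sum2: age_days < 21 OR team IN ('db', 'infra')]
ticket_id=7: ✗
ticket_id=8: ✗
ticket_id=9: ✓ → 56
ticket_id=10: ✓ → 53
ticket_id=11: ✓ → 20
ticket_id=12: ✓ → 57
ticket_id=13: ✓ → 35
ticket_id=14: ✓ → 35
ticket_id=15: ✗
ticket_id=16: ✓ → 56
age_days_sum2 = 56 + 53 + 20 + 57 + 35 + 35 + 56 = 312

age_days_sum=380, age_days_sum2=312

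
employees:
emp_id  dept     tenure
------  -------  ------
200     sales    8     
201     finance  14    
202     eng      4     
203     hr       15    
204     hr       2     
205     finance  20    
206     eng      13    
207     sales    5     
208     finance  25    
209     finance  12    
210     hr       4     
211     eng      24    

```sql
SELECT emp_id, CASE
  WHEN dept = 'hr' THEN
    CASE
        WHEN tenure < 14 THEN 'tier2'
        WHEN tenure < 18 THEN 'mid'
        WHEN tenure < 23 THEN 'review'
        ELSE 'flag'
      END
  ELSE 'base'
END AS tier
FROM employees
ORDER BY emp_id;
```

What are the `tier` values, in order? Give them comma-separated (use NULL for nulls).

base, base, base, mid, tier2, base, base, base, base, base, tier2, base

emp_id=200: dept='sales' → outer ELSE → base
emp_id=201: dept='finance' → outer ELSE → base
emp_id=202: dept='eng' → outer ELSE → base
emp_id=203: dept='hr' → inner[tenure < 18] → mid
emp_id=204: dept='hr' → inner[tenure < 14] → tier2
emp_id=205: dept='finance' → outer ELSE → base
emp_id=206: dept='eng' → outer ELSE → base
emp_id=207: dept='sales' → outer ELSE → base
emp_id=208: dept='finance' → outer ELSE → base
emp_id=209: dept='finance' → outer ELSE → base
emp_id=210: dept='hr' → inner[tenure < 14] → tier2
emp_id=211: dept='eng' → outer ELSE → base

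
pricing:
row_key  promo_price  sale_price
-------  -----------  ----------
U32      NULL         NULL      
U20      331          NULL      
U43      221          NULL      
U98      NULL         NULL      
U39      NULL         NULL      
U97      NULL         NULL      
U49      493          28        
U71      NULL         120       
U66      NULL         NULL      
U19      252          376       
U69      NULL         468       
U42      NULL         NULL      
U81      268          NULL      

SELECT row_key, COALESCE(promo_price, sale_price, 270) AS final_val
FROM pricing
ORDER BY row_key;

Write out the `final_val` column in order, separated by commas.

row_key=U19: promo_price=252 → 252
row_key=U20: promo_price=331 → 331
row_key=U32: promo_price=NULL, sale_price=NULL, → literal 270 → 270
row_key=U39: promo_price=NULL, sale_price=NULL, → literal 270 → 270
row_key=U42: promo_price=NULL, sale_price=NULL, → literal 270 → 270
row_key=U43: promo_price=221 → 221
row_key=U49: promo_price=493 → 493
row_key=U66: promo_price=NULL, sale_price=NULL, → literal 270 → 270
row_key=U69: promo_price=NULL, sale_price=468 → 468
row_key=U71: promo_price=NULL, sale_price=120 → 120
row_key=U81: promo_price=268 → 268
row_key=U97: promo_price=NULL, sale_price=NULL, → literal 270 → 270
row_key=U98: promo_price=NULL, sale_price=NULL, → literal 270 → 270

252, 331, 270, 270, 270, 221, 493, 270, 468, 120, 268, 270, 270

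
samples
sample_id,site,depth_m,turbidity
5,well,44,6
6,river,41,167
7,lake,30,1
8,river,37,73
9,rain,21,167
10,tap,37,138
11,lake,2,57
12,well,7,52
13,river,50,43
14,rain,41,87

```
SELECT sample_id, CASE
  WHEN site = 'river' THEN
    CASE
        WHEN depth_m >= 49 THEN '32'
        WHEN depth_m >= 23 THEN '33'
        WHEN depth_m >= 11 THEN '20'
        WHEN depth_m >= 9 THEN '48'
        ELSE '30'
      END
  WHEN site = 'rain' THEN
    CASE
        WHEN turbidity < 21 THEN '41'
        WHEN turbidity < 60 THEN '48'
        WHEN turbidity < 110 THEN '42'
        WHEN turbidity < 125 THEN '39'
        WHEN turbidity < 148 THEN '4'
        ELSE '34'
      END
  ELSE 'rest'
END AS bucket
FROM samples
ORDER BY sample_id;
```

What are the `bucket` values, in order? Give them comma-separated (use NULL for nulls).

sample_id=5: site='well' → outer ELSE → rest
sample_id=6: site='river' → inner[depth_m >= 23] → 33
sample_id=7: site='lake' → outer ELSE → rest
sample_id=8: site='river' → inner[depth_m >= 23] → 33
sample_id=9: site='rain' → inner[ELSE] → 34
sample_id=10: site='tap' → outer ELSE → rest
sample_id=11: site='lake' → outer ELSE → rest
sample_id=12: site='well' → outer ELSE → rest
sample_id=13: site='river' → inner[depth_m >= 49] → 32
sample_id=14: site='rain' → inner[turbidity < 110] → 42

rest, 33, rest, 33, 34, rest, rest, rest, 32, 42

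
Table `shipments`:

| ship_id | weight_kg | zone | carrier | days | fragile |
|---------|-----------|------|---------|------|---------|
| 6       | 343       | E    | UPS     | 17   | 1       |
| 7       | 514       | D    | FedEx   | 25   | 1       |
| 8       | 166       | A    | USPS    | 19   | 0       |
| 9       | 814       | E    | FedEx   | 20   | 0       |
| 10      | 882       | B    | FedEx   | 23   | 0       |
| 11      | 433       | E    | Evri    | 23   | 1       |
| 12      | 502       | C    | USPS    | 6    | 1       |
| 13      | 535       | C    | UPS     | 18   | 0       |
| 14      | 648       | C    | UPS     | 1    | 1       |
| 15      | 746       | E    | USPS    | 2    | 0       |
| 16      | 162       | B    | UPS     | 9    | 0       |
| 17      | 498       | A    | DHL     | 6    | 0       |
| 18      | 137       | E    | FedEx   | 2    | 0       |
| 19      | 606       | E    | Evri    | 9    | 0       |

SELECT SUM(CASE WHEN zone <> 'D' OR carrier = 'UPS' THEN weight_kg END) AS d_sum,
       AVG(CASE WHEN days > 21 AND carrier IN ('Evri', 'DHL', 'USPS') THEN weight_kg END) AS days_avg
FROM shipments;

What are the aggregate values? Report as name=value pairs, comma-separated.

[d_sum: zone <> 'D' OR carrier = 'UPS']
ship_id=6: ✓ → 343
ship_id=7: ✗
ship_id=8: ✓ → 166
ship_id=9: ✓ → 814
ship_id=10: ✓ → 882
ship_id=11: ✓ → 433
ship_id=12: ✓ → 502
ship_id=13: ✓ → 535
ship_id=14: ✓ → 648
ship_id=15: ✓ → 746
ship_id=16: ✓ → 162
ship_id=17: ✓ → 498
ship_id=18: ✓ → 137
ship_id=19: ✓ → 606
d_sum = 343 + 166 + 814 + 882 + 433 + 502 + 535 + 648 + 746 + 162 + 498 + 137 + 606 = 6472
—
[days_avg: days > 21 AND carrier IN ('Evri', 'DHL', 'USPS')]
ship_id=6: ✗
ship_id=7: ✗
ship_id=8: ✗
ship_id=9: ✗
ship_id=10: ✗
ship_id=11: ✓ → 433
ship_id=12: ✗
ship_id=13: ✗
ship_id=14: ✗
ship_id=15: ✗
ship_id=16: ✗
ship_id=17: ✗
ship_id=18: ✗
ship_id=19: ✗
days_avg = 433

d_sum=6472, days_avg=433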